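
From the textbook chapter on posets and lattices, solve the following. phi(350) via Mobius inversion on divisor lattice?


phi(n) = n * prod_{p|n} (1 - 1/p).
Prime divisors of 350: [2, 5, 7]
phi(350) = 350 * (1 - 1/2) * (1 - 1/5) * (1 - 1/7)
phi(350) = 120


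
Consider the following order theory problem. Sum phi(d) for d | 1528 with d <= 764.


Divisors of 1528 up to 764: [1, 2, 4, 8, 191, 382, 764]
phi values: [1, 1, 2, 4, 190, 190, 380]
Sum = 768


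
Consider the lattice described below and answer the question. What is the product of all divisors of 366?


Divisors of 366: [1, 2, 3, 6, 61, 122, 183, 366]
Product = n^(d(n)/2) = 366^(8/2)
Product = 17944209936


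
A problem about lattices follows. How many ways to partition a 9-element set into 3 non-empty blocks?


S(n,k) = k*S(n-1,k) + S(n-1,k-1).
S(8,3) = 966, S(8,2) = 127
S(9,3) = 3*966 + 127 = 2898 + 127
S(9,3) = 3025


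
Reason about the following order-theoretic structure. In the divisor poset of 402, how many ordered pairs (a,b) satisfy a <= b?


The order relation is {(a,b) : a <= b}, reflexive so it includes (a,a).
Examples: (1,1), (1,134), (1,2), (1,201), (1,3), ...
Total ordered pairs: 27


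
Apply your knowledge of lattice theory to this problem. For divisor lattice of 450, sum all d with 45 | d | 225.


Interval [45,225] in divisors of 450: [45, 225]
Sum = 270


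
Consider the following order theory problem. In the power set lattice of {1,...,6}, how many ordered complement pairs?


Complement pair (a,b): a meet b = bottom, a join b = top.
Here: A intersect B = {} and A union B = {1,...,6}.
Pairs found: ({},{1,2,3,4,5,6}), ({1},{2,3,4,5,6}), ({2},{1,3,4,5,6}), ({3},{1,2,4,5,6}), ... (60 more)
Total ordered pairs: 64


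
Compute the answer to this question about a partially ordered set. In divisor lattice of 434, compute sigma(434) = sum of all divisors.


sigma(n) = sum of divisors.
Divisors of 434: [1, 2, 7, 14, 31, 62, 217, 434]
Sum = 768


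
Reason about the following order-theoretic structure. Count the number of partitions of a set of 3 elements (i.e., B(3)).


B(n) = number of set partitions of an n-element set.
B(n) satisfies the recurrence: B(n+1) = sum_k C(n,k)*B(k).
B(3) = 5


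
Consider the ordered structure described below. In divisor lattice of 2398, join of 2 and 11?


In a divisor lattice, join = lcm (least common multiple).
gcd(2,11) = 1
lcm(2,11) = 2*11/gcd = 22/1 = 22


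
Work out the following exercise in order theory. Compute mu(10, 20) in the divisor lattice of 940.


In a divisor lattice, mu(a,b) = mu(b/a) where mu is the classical Mobius function.
b/a = 20/10 = 2
Prime factorization of 2: primes [2]
2 is squarefree with 1 prime factor(s), so mu(2) = (-1)^1 = -1


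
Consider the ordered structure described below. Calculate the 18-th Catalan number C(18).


C(n) = C(2n, n) / (n+1).
C(36, 18) = 9075135300
C(18) = 9075135300 / 19 = 477638700


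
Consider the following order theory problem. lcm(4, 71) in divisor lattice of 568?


Join=lcm.
gcd(4,71)=1
lcm=284


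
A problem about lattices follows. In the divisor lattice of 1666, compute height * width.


Height = length of longest chain minus 1; width = size of largest antichain.
A maximum chain: 1 | 17 | 119 | 833 | 1666  (height 4).
A maximum antichain: {14, 34, 49, 119}  (width 4).
Product = 4 * 4 = 16


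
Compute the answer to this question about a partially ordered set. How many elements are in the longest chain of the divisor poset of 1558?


A chain is a totally ordered subset; we count the number of elements in a maximum chain.
Compute, for each element x, the size of the longest chain ending at x:
  1: 1
  2: 2
  19: 2
  41: 2
  38: 3
  82: 3
  ...
A maximum chain: 1 < 2 < 38 < 1558
Number of elements in the longest chain: 4


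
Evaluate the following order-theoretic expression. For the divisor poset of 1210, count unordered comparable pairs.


A comparable pair {a,b} has a < b or b < a in the order.
Count unordered pairs where one element is strictly below the other.
Examples: {1,2}, {1,5}, {1,10}, {1,11}, ...
Total comparable pairs: 42


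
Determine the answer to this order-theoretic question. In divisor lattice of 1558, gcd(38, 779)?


Meet=gcd.
gcd(38,779)=19


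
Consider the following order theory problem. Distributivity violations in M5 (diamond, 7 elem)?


Distributive law: a ^ (b v c) = (a ^ b) v (a ^ c).
Check all 7^3 = 343 ordered triples (a,b,c).
  e.g. a=a1, b=a2, c=a3: lhs=a1 != rhs=0
  e.g. a=a1, b=a2, c=a4: lhs=a1 != rhs=0
Total violating triples: 60


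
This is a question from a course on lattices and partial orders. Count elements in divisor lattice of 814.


Divisors of 814: [1, 2, 11, 22, 37, 74, 407, 814]
Count: 8


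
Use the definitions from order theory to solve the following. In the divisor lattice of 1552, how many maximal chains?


A maximal chain goes from the minimum element to a maximal element via cover relations.
Counting all min-to-max paths in the cover graph.
Total maximal chains: 5


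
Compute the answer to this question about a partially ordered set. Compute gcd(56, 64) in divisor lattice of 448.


In a divisor lattice, meet = gcd (greatest common divisor).
By Euclidean algorithm or factoring: gcd(56,64) = 8


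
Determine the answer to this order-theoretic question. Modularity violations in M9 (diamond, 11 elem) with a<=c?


Modular law: if a <= c then a v (b ^ c) = (a v b) ^ c.
Check all triples (a,b,c) with a <= c among 11 elements.
This lattice is modular (diamonds M_m and their chain-products are modular).
Total violating triples: 0


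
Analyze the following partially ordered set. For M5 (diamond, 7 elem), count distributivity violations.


Distributive law: a ^ (b v c) = (a ^ b) v (a ^ c).
Check all 7^3 = 343 ordered triples (a,b,c).
  e.g. a=a1, b=a2, c=a3: lhs=a1 != rhs=0
  e.g. a=a1, b=a2, c=a4: lhs=a1 != rhs=0
Total violating triples: 60


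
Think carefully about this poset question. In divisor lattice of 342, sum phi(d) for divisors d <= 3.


Divisors of 342 up to 3: [1, 2, 3]
phi values: [1, 1, 2]
Sum = 4


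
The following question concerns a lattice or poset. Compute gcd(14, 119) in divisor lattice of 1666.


In a divisor lattice, meet = gcd (greatest common divisor).
By Euclidean algorithm or factoring: gcd(14,119) = 7


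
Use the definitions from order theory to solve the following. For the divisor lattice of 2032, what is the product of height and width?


Height = length of longest chain minus 1; width = size of largest antichain.
A maximum chain: 1 | 127 | 254 | 508 | 1016 | 2032  (height 5).
A maximum antichain: {2, 127}  (width 2).
Product = 5 * 2 = 10


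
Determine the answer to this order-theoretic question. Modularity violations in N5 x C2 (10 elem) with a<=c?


Modular law: if a <= c then a v (b ^ c) = (a v b) ^ c.
Check all triples (a,b,c) with a <= c among 10 elements.
  e.g. a=(a,0), b=(c,0), c=(b,0): lhs=(a,0) != rhs=(b,0)
  e.g. a=(a,0), b=(c,1), c=(b,0): lhs=(a,0) != rhs=(b,0)
Total violating triples: 6


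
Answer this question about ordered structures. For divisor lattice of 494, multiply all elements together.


Divisors of 494: [1, 2, 13, 19, 26, 38, 247, 494]
Product = n^(d(n)/2) = 494^(8/2)
Product = 59553569296


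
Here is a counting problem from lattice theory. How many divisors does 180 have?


Divisors of 180: [1, 2, 3, 4, 5, 6, 9, 10, 12, 15, 18, 20, 30, 36, 45, 60, 90, 180]
Count: 18


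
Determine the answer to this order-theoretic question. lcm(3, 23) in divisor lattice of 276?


Join=lcm.
gcd(3,23)=1
lcm=69


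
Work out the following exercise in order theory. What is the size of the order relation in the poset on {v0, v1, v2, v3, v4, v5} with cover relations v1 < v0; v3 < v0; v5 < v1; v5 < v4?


The order relation is {(a,b) : a <= b}, reflexive so it includes (a,a).
Examples: (v0,v0), (v1,v0), (v1,v1), (v2,v2), (v3,v0), ...
Total ordered pairs: 11


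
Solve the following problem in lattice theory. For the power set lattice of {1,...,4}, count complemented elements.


An element a is complemented if some b has a meet b = bottom, a join b = top.
every subset A has complement S\A, so all elements are complemented.
Complemented elements: {}, {1}, {2}, {3}, {4}, {1,2}, ... (10 more)
Count: 16


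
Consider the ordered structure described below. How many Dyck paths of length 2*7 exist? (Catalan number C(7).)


C(n) = C(2n, n) / (n+1).
C(14, 7) = 3432
C(7) = 3432 / 8 = 429


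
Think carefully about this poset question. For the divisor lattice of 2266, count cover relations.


A cover relation a -< b holds when a < b with no c strictly between.
Cover relations:
  1 -< 2
  1 -< 11
  1 -< 103
  2 -< 22
  2 -< 206
  11 -< 22
  11 -< 1133
  22 -< 2266
  ...4 more
Total: 12


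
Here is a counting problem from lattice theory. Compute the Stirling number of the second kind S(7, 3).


S(n,k) = k*S(n-1,k) + S(n-1,k-1).
S(6,3) = 90, S(6,2) = 31
S(7,3) = 3*90 + 31 = 270 + 31
S(7,3) = 301


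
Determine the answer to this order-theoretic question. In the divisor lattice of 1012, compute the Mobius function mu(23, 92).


In a divisor lattice, mu(a,b) = mu(b/a) where mu is the classical Mobius function.
b/a = 92/23 = 4
Prime factorization of 4: primes [2]
4 is not squarefree, so mu(4) = 0


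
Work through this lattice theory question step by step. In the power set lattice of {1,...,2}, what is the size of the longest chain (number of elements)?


A chain is a totally ordered subset; we count the number of elements in a maximum chain.
Compute, for each element x, the size of the longest chain ending at x:
  {}: 1
  {1}: 2
  {2}: 2
  {1,2}: 3
A maximum chain: {} < {1} < {1,2}
Number of elements in the longest chain: 3


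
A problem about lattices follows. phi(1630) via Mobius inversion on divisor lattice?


phi(n) = n * prod_{p|n} (1 - 1/p).
Prime divisors of 1630: [2, 5, 163]
phi(1630) = 1630 * (1 - 1/2) * (1 - 1/5) * (1 - 1/163)
phi(1630) = 648


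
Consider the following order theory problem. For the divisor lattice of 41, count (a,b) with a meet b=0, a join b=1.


Complement pair (a,b): a meet b = bottom, a join b = top.
Here: gcd(a,b)=1 and lcm(a,b)=41, i.e. a*b=41 with a,b coprime.
Pairs found: (1,41), (41,1)
Total ordered pairs: 2


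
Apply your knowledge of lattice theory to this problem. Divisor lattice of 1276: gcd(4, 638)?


Meet=gcd.
gcd(4,638)=2


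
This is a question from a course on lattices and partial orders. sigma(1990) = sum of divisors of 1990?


sigma(n) = sum of divisors.
Divisors of 1990: [1, 2, 5, 10, 199, 398, 995, 1990]
Sum = 3600


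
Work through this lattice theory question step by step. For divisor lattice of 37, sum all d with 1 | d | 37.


Interval [1,37] in divisors of 37: [1, 37]
Sum = 38


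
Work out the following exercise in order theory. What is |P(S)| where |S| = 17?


Power set = 2^n.
2^17 = 131072


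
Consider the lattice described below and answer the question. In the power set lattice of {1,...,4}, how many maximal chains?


A maximal chain goes from the minimum element to a maximal element via cover relations.
Counting all min-to-max paths in the cover graph.
Total maximal chains: 24


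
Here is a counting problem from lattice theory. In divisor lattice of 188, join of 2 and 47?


In a divisor lattice, join = lcm (least common multiple).
gcd(2,47) = 1
lcm(2,47) = 2*47/gcd = 94/1 = 94


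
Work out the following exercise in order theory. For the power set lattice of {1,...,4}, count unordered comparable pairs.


A comparable pair {a,b} has a < b or b < a in the order.
Count unordered pairs where one element is strictly below the other.
Examples: {{},{1}}, {{},{2}}, {{},{3}}, {{},{4}}, ...
Total comparable pairs: 65


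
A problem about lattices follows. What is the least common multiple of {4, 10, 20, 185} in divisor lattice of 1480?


In a divisor lattice, join = lcm (least common multiple).
Compute lcm iteratively: start with first element, then lcm(current, next).
Elements: [4, 10, 20, 185]
lcm(4,10) = 20
lcm(20,20) = 20
lcm(20,185) = 740
Final lcm = 740


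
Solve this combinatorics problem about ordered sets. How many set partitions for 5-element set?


B(n) = number of set partitions of an n-element set.
B(n) satisfies the recurrence: B(n+1) = sum_k C(n,k)*B(k).
B(5) = 52


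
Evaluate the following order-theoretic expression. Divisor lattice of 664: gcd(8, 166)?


Meet=gcd.
gcd(8,166)=2


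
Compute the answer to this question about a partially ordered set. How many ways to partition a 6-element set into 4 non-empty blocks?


S(n,k) = k*S(n-1,k) + S(n-1,k-1).
S(5,4) = 10, S(5,3) = 25
S(6,4) = 4*10 + 25 = 40 + 25
S(6,4) = 65


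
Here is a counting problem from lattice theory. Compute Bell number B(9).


B(n) = number of set partitions of an n-element set.
B(n) satisfies the recurrence: B(n+1) = sum_k C(n,k)*B(k).
B(9) = 21147


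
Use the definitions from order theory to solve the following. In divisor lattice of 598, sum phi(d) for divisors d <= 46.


Divisors of 598 up to 46: [1, 2, 13, 23, 26, 46]
phi values: [1, 1, 12, 22, 12, 22]
Sum = 70


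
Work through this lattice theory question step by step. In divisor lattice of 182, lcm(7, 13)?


Join=lcm.
gcd(7,13)=1
lcm=91


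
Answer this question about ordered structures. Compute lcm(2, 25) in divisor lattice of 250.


In a divisor lattice, join = lcm (least common multiple).
gcd(2,25) = 1
lcm(2,25) = 2*25/gcd = 50/1 = 50


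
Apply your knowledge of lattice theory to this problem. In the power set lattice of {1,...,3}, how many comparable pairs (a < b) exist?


A comparable pair {a,b} has a < b or b < a in the order.
Count unordered pairs where one element is strictly below the other.
Examples: {{},{1}}, {{},{2}}, {{},{3}}, {{},{1,2}}, ...
Total comparable pairs: 19


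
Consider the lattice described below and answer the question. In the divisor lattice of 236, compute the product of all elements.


Divisors of 236: [1, 2, 4, 59, 118, 236]
Product = n^(d(n)/2) = 236^(6/2)
Product = 13144256


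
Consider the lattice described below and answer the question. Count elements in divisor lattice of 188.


Divisors of 188: [1, 2, 4, 47, 94, 188]
Count: 6


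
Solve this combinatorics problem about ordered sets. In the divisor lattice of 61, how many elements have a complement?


An element a is complemented if some b has a meet b = bottom, a join b = top.
a is complemented iff gcd(a, n/a)=1, i.e. a is a unitary divisor of 61.
Complemented elements: 1, 61
Count: 2


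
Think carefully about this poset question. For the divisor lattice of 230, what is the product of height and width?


Height = length of longest chain minus 1; width = size of largest antichain.
A maximum chain: 1 | 23 | 115 | 230  (height 3).
A maximum antichain: {2, 5, 23}  (width 3).
Product = 3 * 3 = 9


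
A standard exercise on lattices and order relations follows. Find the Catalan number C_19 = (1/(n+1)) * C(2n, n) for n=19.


C(n) = C(2n, n) / (n+1).
C(38, 19) = 35345263800
C(19) = 35345263800 / 20 = 1767263190


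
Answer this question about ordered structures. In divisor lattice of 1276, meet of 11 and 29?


In a divisor lattice, meet = gcd (greatest common divisor).
By Euclidean algorithm or factoring: gcd(11,29) = 1


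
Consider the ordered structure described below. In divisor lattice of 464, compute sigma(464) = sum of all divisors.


sigma(n) = sum of divisors.
Divisors of 464: [1, 2, 4, 8, 16, 29, 58, 116, 232, 464]
Sum = 930


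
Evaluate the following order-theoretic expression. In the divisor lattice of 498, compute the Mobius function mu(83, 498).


In a divisor lattice, mu(a,b) = mu(b/a) where mu is the classical Mobius function.
b/a = 498/83 = 6
Prime factorization of 6: primes [2, 3]
6 is squarefree with 2 prime factor(s), so mu(6) = (-1)^2 = 1


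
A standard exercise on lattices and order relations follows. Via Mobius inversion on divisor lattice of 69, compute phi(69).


phi(n) = n * prod_{p|n} (1 - 1/p).
Prime divisors of 69: [3, 23]
phi(69) = 69 * (1 - 1/3) * (1 - 1/23)
phi(69) = 44


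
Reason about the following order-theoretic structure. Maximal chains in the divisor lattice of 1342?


A maximal chain goes from the minimum element to a maximal element via cover relations.
Counting all min-to-max paths in the cover graph.
Total maximal chains: 6


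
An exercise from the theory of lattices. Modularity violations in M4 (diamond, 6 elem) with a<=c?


Modular law: if a <= c then a v (b ^ c) = (a v b) ^ c.
Check all triples (a,b,c) with a <= c among 6 elements.
This lattice is modular (diamonds M_m and their chain-products are modular).
Total violating triples: 0


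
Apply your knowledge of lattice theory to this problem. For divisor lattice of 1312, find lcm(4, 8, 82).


In a divisor lattice, join = lcm (least common multiple).
Compute lcm iteratively: start with first element, then lcm(current, next).
Elements: [4, 8, 82]
lcm(4,8) = 8
lcm(8,82) = 328
Final lcm = 328


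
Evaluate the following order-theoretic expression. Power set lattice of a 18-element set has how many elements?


Power set = 2^n.
2^18 = 262144


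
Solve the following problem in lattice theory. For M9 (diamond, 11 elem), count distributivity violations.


Distributive law: a ^ (b v c) = (a ^ b) v (a ^ c).
Check all 11^3 = 1331 ordered triples (a,b,c).
  e.g. a=a1, b=a2, c=a3: lhs=a1 != rhs=0
  e.g. a=a1, b=a2, c=a4: lhs=a1 != rhs=0
Total violating triples: 504


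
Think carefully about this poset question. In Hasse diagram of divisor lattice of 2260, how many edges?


A cover relation a -< b holds when a < b with no c strictly between.
Cover relations:
  1 -< 2
  1 -< 5
  1 -< 113
  2 -< 4
  2 -< 10
  2 -< 226
  4 -< 20
  4 -< 452
  ...12 more
Total: 20


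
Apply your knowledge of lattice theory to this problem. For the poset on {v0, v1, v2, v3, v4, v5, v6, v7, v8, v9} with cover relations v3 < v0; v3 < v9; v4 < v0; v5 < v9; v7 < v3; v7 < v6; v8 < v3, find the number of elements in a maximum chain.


A chain is a totally ordered subset; we count the number of elements in a maximum chain.
Compute, for each element x, the size of the longest chain ending at x:
  v1: 1
  v2: 1
  v4: 1
  v5: 1
  v7: 1
  v8: 1
  ...
A maximum chain: v7 < v3 < v0
Number of elements in the longest chain: 3


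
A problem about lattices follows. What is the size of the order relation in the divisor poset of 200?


The order relation is {(a,b) : a <= b}, reflexive so it includes (a,a).
Examples: (1,1), (1,10), (1,100), (1,2), (1,20), ...
Total ordered pairs: 60


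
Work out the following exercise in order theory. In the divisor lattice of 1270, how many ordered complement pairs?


Complement pair (a,b): a meet b = bottom, a join b = top.
Here: gcd(a,b)=1 and lcm(a,b)=1270, i.e. a*b=1270 with a,b coprime.
Pairs found: (1,1270), (2,635), (5,254), (10,127), ... (4 more)
Total ordered pairs: 8


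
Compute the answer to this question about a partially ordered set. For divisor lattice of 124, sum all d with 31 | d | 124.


Interval [31,124] in divisors of 124: [31, 62, 124]
Sum = 217


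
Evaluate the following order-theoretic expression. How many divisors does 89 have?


Divisors of 89: [1, 89]
Count: 2


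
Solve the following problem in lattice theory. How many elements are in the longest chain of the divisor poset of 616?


A chain is a totally ordered subset; we count the number of elements in a maximum chain.
Compute, for each element x, the size of the longest chain ending at x:
  1: 1
  2: 2
  7: 2
  11: 2
  4: 3
  8: 4
  ...
A maximum chain: 1 < 2 < 4 < 8 < 56 < 616
Number of elements in the longest chain: 6


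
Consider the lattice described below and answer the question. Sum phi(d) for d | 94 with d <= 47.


Divisors of 94 up to 47: [1, 2, 47]
phi values: [1, 1, 46]
Sum = 48


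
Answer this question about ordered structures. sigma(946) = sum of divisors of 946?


sigma(n) = sum of divisors.
Divisors of 946: [1, 2, 11, 22, 43, 86, 473, 946]
Sum = 1584


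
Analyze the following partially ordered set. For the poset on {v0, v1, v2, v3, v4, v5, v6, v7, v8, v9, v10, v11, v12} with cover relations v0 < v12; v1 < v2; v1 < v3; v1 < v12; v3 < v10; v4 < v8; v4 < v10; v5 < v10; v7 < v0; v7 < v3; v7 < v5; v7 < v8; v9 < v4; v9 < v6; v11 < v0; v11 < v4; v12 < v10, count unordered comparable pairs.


A comparable pair {a,b} has a < b or b < a in the order.
Count unordered pairs where one element is strictly below the other.
Examples: {v0,v7}, {v0,v10}, {v0,v11}, {v0,v12}, ...
Total comparable pairs: 26


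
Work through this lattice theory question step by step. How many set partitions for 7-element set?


B(n) = number of set partitions of an n-element set.
B(n) satisfies the recurrence: B(n+1) = sum_k C(n,k)*B(k).
B(7) = 877


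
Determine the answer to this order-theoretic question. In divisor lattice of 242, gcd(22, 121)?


Meet=gcd.
gcd(22,121)=11


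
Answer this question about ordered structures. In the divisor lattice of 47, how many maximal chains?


A maximal chain goes from the minimum element to a maximal element via cover relations.
Counting all min-to-max paths in the cover graph.
Total maximal chains: 1


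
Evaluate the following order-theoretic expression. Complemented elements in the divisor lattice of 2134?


An element a is complemented if some b has a meet b = bottom, a join b = top.
a is complemented iff gcd(a, n/a)=1, i.e. a is a unitary divisor of 2134.
Complemented elements: 1, 2, 11, 22, 97, 194, ... (2 more)
Count: 8


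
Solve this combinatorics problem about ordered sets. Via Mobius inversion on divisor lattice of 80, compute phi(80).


phi(n) = n * prod_{p|n} (1 - 1/p).
Prime divisors of 80: [2, 5]
phi(80) = 80 * (1 - 1/2) * (1 - 1/5)
phi(80) = 32


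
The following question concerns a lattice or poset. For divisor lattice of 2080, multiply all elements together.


Divisors of 2080: [1, 2, 4, 5, 8, 10, 13, 16, 20, 26, 32, 40, 52, 65, 80, 104, 130, 160, 208, 260, 416, 520, 1040, 2080]
Product = n^(d(n)/2) = 2080^(24/2)
Product = 6557827967253220516257857536000000000000


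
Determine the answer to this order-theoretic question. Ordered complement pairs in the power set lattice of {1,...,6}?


Complement pair (a,b): a meet b = bottom, a join b = top.
Here: A intersect B = {} and A union B = {1,...,6}.
Pairs found: ({},{1,2,3,4,5,6}), ({1},{2,3,4,5,6}), ({2},{1,3,4,5,6}), ({3},{1,2,4,5,6}), ... (60 more)
Total ordered pairs: 64


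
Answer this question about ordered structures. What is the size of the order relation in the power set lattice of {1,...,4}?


The order relation is {(a,b) : a <= b}, reflexive so it includes (a,a).
Examples: ({},{}), ({},{1,2}), ({},{1,2,3}), ({},{1,2,3,4}), ({},{1,2,4}), ...
Total ordered pairs: 81


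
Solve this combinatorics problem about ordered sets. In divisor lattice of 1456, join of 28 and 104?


In a divisor lattice, join = lcm (least common multiple).
gcd(28,104) = 4
lcm(28,104) = 28*104/gcd = 2912/4 = 728


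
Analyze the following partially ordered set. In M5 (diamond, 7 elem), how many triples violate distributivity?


Distributive law: a ^ (b v c) = (a ^ b) v (a ^ c).
Check all 7^3 = 343 ordered triples (a,b,c).
  e.g. a=a1, b=a2, c=a3: lhs=a1 != rhs=0
  e.g. a=a1, b=a2, c=a4: lhs=a1 != rhs=0
Total violating triples: 60


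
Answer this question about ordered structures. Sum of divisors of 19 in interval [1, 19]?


Interval [1,19] in divisors of 19: [1, 19]
Sum = 20


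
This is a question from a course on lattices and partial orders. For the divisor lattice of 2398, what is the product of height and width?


Height = length of longest chain minus 1; width = size of largest antichain.
A maximum chain: 1 | 109 | 1199 | 2398  (height 3).
A maximum antichain: {2, 11, 109}  (width 3).
Product = 3 * 3 = 9


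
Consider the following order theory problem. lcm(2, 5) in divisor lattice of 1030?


Join=lcm.
gcd(2,5)=1
lcm=10


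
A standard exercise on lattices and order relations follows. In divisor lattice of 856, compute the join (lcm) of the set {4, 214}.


In a divisor lattice, join = lcm (least common multiple).
Compute lcm iteratively: start with first element, then lcm(current, next).
Elements: [4, 214]
lcm(4,214) = 428
Final lcm = 428


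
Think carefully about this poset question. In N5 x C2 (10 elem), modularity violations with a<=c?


Modular law: if a <= c then a v (b ^ c) = (a v b) ^ c.
Check all triples (a,b,c) with a <= c among 10 elements.
  e.g. a=(a,0), b=(c,0), c=(b,0): lhs=(a,0) != rhs=(b,0)
  e.g. a=(a,0), b=(c,1), c=(b,0): lhs=(a,0) != rhs=(b,0)
Total violating triples: 6


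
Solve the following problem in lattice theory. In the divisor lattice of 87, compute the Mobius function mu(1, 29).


In a divisor lattice, mu(a,b) = mu(b/a) where mu is the classical Mobius function.
b/a = 29/1 = 29
Prime factorization of 29: primes [29]
29 is squarefree with 1 prime factor(s), so mu(29) = (-1)^1 = -1


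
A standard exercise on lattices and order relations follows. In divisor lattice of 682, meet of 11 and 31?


In a divisor lattice, meet = gcd (greatest common divisor).
By Euclidean algorithm or factoring: gcd(11,31) = 1


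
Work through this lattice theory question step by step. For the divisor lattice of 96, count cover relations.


A cover relation a -< b holds when a < b with no c strictly between.
Cover relations:
  1 -< 2
  1 -< 3
  2 -< 4
  2 -< 6
  3 -< 6
  4 -< 8
  4 -< 12
  6 -< 12
  ...8 more
Total: 16


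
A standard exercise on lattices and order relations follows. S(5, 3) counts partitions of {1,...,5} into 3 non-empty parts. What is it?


S(n,k) = k*S(n-1,k) + S(n-1,k-1).
S(4,3) = 6, S(4,2) = 7
S(5,3) = 3*6 + 7 = 18 + 7
S(5,3) = 25


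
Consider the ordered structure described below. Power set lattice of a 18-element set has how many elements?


Power set = 2^n.
2^18 = 262144


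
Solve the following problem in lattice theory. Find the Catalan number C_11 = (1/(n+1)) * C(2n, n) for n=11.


C(n) = C(2n, n) / (n+1).
C(22, 11) = 705432
C(11) = 705432 / 12 = 58786


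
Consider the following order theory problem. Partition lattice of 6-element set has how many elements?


B(n) = number of set partitions of an n-element set.
B(n) satisfies the recurrence: B(n+1) = sum_k C(n,k)*B(k).
B(6) = 203


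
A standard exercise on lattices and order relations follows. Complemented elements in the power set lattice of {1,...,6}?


An element a is complemented if some b has a meet b = bottom, a join b = top.
every subset A has complement S\A, so all elements are complemented.
Complemented elements: {}, {1}, {2}, {3}, {4}, {5}, ... (58 more)
Count: 64


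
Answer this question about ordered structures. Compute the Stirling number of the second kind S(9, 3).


S(n,k) = k*S(n-1,k) + S(n-1,k-1).
S(8,3) = 966, S(8,2) = 127
S(9,3) = 3*966 + 127 = 2898 + 127
S(9,3) = 3025


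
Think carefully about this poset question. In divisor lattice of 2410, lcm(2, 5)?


Join=lcm.
gcd(2,5)=1
lcm=10


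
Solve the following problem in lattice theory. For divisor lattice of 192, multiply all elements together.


Divisors of 192: [1, 2, 3, 4, 6, 8, 12, 16, 24, 32, 48, 64, 96, 192]
Product = n^(d(n)/2) = 192^(14/2)
Product = 9618527719784448


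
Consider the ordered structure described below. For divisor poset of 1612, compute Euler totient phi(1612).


phi(n) = n * prod_{p|n} (1 - 1/p).
Prime divisors of 1612: [2, 13, 31]
phi(1612) = 1612 * (1 - 1/2) * (1 - 1/13) * (1 - 1/31)
phi(1612) = 720


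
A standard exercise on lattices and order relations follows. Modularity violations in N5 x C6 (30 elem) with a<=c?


Modular law: if a <= c then a v (b ^ c) = (a v b) ^ c.
Check all triples (a,b,c) with a <= c among 30 elements.
  e.g. a=(a,0), b=(c,0), c=(b,0): lhs=(a,0) != rhs=(b,0)
  e.g. a=(a,0), b=(c,1), c=(b,0): lhs=(a,0) != rhs=(b,0)
Total violating triples: 126


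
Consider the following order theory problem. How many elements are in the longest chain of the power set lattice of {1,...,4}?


A chain is a totally ordered subset; we count the number of elements in a maximum chain.
Compute, for each element x, the size of the longest chain ending at x:
  {}: 1
  {1}: 2
  {2}: 2
  {3}: 2
  {4}: 2
  {1,2}: 3
  ...
A maximum chain: {} < {1} < {1,2} < {1,2,3} < {1,2,3,4}
Number of elements in the longest chain: 5


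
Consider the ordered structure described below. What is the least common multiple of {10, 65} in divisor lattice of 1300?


In a divisor lattice, join = lcm (least common multiple).
Compute lcm iteratively: start with first element, then lcm(current, next).
Elements: [10, 65]
lcm(10,65) = 130
Final lcm = 130


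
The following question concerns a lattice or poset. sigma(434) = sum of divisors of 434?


sigma(n) = sum of divisors.
Divisors of 434: [1, 2, 7, 14, 31, 62, 217, 434]
Sum = 768


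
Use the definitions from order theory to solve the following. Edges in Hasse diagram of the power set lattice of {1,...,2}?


A cover relation a -< b holds when a < b with no c strictly between.
Cover relations:
  {} -< {1}
  {} -< {2}
  {1} -< {1,2}
  {2} -< {1,2}
Total: 4


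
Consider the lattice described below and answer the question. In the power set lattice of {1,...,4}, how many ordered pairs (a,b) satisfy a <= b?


The order relation is {(a,b) : a <= b}, reflexive so it includes (a,a).
Examples: ({},{}), ({},{1,2}), ({},{1,2,3}), ({},{1,2,3,4}), ({},{1,2,4}), ...
Total ordered pairs: 81


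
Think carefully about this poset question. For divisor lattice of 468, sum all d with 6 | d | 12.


Interval [6,12] in divisors of 468: [6, 12]
Sum = 18


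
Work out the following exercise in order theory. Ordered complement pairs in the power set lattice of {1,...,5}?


Complement pair (a,b): a meet b = bottom, a join b = top.
Here: A intersect B = {} and A union B = {1,...,5}.
Pairs found: ({},{1,2,3,4,5}), ({1},{2,3,4,5}), ({2},{1,3,4,5}), ({3},{1,2,4,5}), ... (28 more)
Total ordered pairs: 32


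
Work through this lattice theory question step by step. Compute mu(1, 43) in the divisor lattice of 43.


In a divisor lattice, mu(a,b) = mu(b/a) where mu is the classical Mobius function.
b/a = 43/1 = 43
Prime factorization of 43: primes [43]
43 is squarefree with 1 prime factor(s), so mu(43) = (-1)^1 = -1


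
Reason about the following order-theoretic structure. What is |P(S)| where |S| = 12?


Power set = 2^n.
2^12 = 4096


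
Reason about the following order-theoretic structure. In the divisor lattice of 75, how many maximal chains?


A maximal chain goes from the minimum element to a maximal element via cover relations.
Counting all min-to-max paths in the cover graph.
Total maximal chains: 3


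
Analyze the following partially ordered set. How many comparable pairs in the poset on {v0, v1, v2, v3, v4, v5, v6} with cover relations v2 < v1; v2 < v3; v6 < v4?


A comparable pair {a,b} has a < b or b < a in the order.
Count unordered pairs where one element is strictly below the other.
Examples: {v1,v2}, {v2,v3}, {v4,v6}
Total comparable pairs: 3


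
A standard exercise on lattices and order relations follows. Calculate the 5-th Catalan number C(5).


C(n) = C(2n, n) / (n+1).
C(10, 5) = 252
C(5) = 252 / 6 = 42


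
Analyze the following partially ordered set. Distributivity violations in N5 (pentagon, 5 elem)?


Distributive law: a ^ (b v c) = (a ^ b) v (a ^ c).
Check all 5^3 = 125 ordered triples (a,b,c).
  e.g. a=b, b=a, c=c: lhs=b != rhs=a
  e.g. a=b, b=c, c=a: lhs=b != rhs=a
Total violating triples: 2


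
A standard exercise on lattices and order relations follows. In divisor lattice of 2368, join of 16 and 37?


In a divisor lattice, join = lcm (least common multiple).
gcd(16,37) = 1
lcm(16,37) = 16*37/gcd = 592/1 = 592


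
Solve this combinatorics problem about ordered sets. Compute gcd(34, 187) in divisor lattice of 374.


In a divisor lattice, meet = gcd (greatest common divisor).
By Euclidean algorithm or factoring: gcd(34,187) = 17


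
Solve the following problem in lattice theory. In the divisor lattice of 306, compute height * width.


Height = length of longest chain minus 1; width = size of largest antichain.
A maximum chain: 1 | 17 | 51 | 153 | 306  (height 4).
A maximum antichain: {6, 9, 34, 51}  (width 4).
Product = 4 * 4 = 16


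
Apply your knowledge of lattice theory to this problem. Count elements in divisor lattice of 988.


Divisors of 988: [1, 2, 4, 13, 19, 26, 38, 52, 76, 247, 494, 988]
Count: 12


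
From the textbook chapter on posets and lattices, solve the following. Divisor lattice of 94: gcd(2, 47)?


Meet=gcd.
gcd(2,47)=1


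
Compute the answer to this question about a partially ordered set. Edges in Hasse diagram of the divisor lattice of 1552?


A cover relation a -< b holds when a < b with no c strictly between.
Cover relations:
  1 -< 2
  1 -< 97
  2 -< 4
  2 -< 194
  4 -< 8
  4 -< 388
  8 -< 16
  8 -< 776
  ...5 more
Total: 13


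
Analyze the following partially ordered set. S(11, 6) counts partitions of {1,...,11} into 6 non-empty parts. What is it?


S(n,k) = k*S(n-1,k) + S(n-1,k-1).
S(10,6) = 22827, S(10,5) = 42525
S(11,6) = 6*22827 + 42525 = 136962 + 42525
S(11,6) = 179487


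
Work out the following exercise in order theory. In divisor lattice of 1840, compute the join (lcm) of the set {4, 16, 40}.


In a divisor lattice, join = lcm (least common multiple).
Compute lcm iteratively: start with first element, then lcm(current, next).
Elements: [4, 16, 40]
lcm(4,16) = 16
lcm(16,40) = 80
Final lcm = 80


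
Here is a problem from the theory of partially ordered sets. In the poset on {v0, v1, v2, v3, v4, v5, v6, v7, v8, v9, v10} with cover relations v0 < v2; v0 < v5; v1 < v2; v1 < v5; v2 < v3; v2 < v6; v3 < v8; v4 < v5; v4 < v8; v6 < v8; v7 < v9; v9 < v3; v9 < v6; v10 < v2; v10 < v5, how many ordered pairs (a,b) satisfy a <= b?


The order relation is {(a,b) : a <= b}, reflexive so it includes (a,a).
Examples: (v0,v0), (v0,v2), (v0,v3), (v0,v5), (v0,v6), ...
Total ordered pairs: 40


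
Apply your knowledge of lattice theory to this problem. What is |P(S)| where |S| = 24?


Power set = 2^n.
2^24 = 16777216


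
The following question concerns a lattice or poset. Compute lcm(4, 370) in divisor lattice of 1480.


In a divisor lattice, join = lcm (least common multiple).
gcd(4,370) = 2
lcm(4,370) = 4*370/gcd = 1480/2 = 740


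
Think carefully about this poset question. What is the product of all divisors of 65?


Divisors of 65: [1, 5, 13, 65]
Product = n^(d(n)/2) = 65^(4/2)
Product = 4225


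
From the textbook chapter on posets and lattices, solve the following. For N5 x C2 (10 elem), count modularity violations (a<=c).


Modular law: if a <= c then a v (b ^ c) = (a v b) ^ c.
Check all triples (a,b,c) with a <= c among 10 elements.
  e.g. a=(a,0), b=(c,0), c=(b,0): lhs=(a,0) != rhs=(b,0)
  e.g. a=(a,0), b=(c,1), c=(b,0): lhs=(a,0) != rhs=(b,0)
Total violating triples: 6


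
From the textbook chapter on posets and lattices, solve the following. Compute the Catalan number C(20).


C(n) = C(2n, n) / (n+1).
C(40, 20) = 137846528820
C(20) = 137846528820 / 21 = 6564120420


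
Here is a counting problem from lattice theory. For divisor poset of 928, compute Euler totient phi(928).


phi(n) = n * prod_{p|n} (1 - 1/p).
Prime divisors of 928: [2, 29]
phi(928) = 928 * (1 - 1/2) * (1 - 1/29)
phi(928) = 448


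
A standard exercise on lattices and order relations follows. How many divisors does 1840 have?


Divisors of 1840: [1, 2, 4, 5, 8, 10, 16, 20, 23, 40, 46, 80, 92, 115, 184, 230, 368, 460, 920, 1840]
Count: 20


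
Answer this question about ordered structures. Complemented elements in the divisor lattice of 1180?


An element a is complemented if some b has a meet b = bottom, a join b = top.
a is complemented iff gcd(a, n/a)=1, i.e. a is a unitary divisor of 1180.
Complemented elements: 1, 4, 5, 20, 59, 236, ... (2 more)
Count: 8


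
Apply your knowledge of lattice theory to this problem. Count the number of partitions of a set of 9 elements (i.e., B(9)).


B(n) = number of set partitions of an n-element set.
B(n) satisfies the recurrence: B(n+1) = sum_k C(n,k)*B(k).
B(9) = 21147


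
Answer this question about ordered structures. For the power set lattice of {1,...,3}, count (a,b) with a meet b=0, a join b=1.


Complement pair (a,b): a meet b = bottom, a join b = top.
Here: A intersect B = {} and A union B = {1,...,3}.
Pairs found: ({},{1,2,3}), ({1},{2,3}), ({2},{1,3}), ({3},{1,2}), ... (4 more)
Total ordered pairs: 8


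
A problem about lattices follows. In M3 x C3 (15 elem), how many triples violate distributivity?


Distributive law: a ^ (b v c) = (a ^ b) v (a ^ c).
Check all 15^3 = 3375 ordered triples (a,b,c).
  e.g. a=(a1,0), b=(a2,0), c=(a3,0): lhs=(a1,0) != rhs=(0,0)
  e.g. a=(a1,0), b=(a2,0), c=(a3,1): lhs=(a1,0) != rhs=(0,0)
Total violating triples: 162


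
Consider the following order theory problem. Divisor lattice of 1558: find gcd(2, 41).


In a divisor lattice, meet = gcd (greatest common divisor).
By Euclidean algorithm or factoring: gcd(2,41) = 1


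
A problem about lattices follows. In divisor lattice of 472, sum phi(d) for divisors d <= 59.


Divisors of 472 up to 59: [1, 2, 4, 8, 59]
phi values: [1, 1, 2, 4, 58]
Sum = 66


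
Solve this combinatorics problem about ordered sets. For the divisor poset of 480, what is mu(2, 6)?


In a divisor lattice, mu(a,b) = mu(b/a) where mu is the classical Mobius function.
b/a = 6/2 = 3
Prime factorization of 3: primes [3]
3 is squarefree with 1 prime factor(s), so mu(3) = (-1)^1 = -1


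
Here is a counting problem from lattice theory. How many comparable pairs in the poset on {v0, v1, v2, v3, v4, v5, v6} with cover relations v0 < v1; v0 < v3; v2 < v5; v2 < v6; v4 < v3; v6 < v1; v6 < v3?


A comparable pair {a,b} has a < b or b < a in the order.
Count unordered pairs where one element is strictly below the other.
Examples: {v0,v1}, {v0,v3}, {v1,v2}, {v1,v6}, ...
Total comparable pairs: 9


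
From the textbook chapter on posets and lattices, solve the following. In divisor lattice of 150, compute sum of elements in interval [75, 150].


Interval [75,150] in divisors of 150: [75, 150]
Sum = 225


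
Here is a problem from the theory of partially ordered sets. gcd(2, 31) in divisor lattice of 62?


Meet=gcd.
gcd(2,31)=1


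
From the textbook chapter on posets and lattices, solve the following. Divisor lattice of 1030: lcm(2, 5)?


Join=lcm.
gcd(2,5)=1
lcm=10


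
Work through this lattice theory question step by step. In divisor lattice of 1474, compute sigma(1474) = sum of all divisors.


sigma(n) = sum of divisors.
Divisors of 1474: [1, 2, 11, 22, 67, 134, 737, 1474]
Sum = 2448


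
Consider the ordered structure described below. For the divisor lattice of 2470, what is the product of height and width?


Height = length of longest chain minus 1; width = size of largest antichain.
A maximum chain: 1 | 19 | 247 | 1235 | 2470  (height 4).
A maximum antichain: {10, 26, 38, 65, 95, 247}  (width 6).
Product = 4 * 6 = 24


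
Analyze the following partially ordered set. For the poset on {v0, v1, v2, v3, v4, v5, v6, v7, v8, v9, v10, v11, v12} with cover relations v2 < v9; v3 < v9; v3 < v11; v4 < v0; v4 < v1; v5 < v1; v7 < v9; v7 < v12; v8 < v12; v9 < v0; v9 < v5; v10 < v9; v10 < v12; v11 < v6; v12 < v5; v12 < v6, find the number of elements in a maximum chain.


A chain is a totally ordered subset; we count the number of elements in a maximum chain.
Compute, for each element x, the size of the longest chain ending at x:
  v2: 1
  v3: 1
  v4: 1
  v7: 1
  v8: 1
  v10: 1
  ...
A maximum chain: v2 < v9 < v5 < v1
Number of elements in the longest chain: 4
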